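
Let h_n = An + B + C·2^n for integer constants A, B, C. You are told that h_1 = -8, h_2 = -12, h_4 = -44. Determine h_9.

-1522

Write the equations: A + B + 2C = -8; 2A + B + 4C = -12; 4A + B + 16C = -44.
Subtracting the first from the second: A + 2C = -4.
Subtracting the second from the third: 2A + 12C = -32.
Solving: C = -3, A = 2, then B = -4.
Therefore h_9 = 18 + (-4) + (-3)·512 = -1522.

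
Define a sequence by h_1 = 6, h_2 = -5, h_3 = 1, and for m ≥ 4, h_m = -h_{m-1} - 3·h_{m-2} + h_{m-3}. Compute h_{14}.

h_4 = 20;  h_5 = -28;  h_6 = -31;  …;  h_{11} = 317;  h_{12} = -2816;  h_{13} = 2576;  h_{14} = 6189.

6189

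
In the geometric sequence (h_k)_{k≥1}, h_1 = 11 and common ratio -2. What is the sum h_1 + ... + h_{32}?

h_k = 11·(-2)^(k-1).
S = 11·((-2)^32 - 1)/(-2 - 1) = 11·(4294967296 - 1)/(-3) = -15748213415.

-15748213415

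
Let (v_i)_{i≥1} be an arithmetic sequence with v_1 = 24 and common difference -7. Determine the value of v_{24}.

v_i = 24 + (i - 1)·(-7).
v_{24} = 24 + 23·(-7) = -137.

-137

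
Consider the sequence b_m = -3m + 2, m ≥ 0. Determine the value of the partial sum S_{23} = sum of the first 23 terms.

-713

Over m = 0..22: Σm = 253.
Total = (-3)·253 + (2)·23 = -713.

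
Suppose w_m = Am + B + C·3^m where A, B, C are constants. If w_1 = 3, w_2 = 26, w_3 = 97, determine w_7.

Write the equations: A + B + 3C = 3; 2A + B + 9C = 26; 3A + B + 27C = 97.
Subtracting the first from the second: A + 6C = 23.
Subtracting the second from the third: A + 18C = 71.
Solving: C = 4, A = -1, then B = -8.
Therefore w_7 = -7 + (-8) + 4·2187 = 8733.

8733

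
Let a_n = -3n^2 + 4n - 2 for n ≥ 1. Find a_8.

-162

a_8 = -3·8^2 + 4·8 - 2 = -162.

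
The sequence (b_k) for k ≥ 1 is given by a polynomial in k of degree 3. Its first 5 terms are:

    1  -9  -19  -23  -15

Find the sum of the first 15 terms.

1st diffs: -10, -10, -4, 8.
2nd diffs: 0, 6, 12.
3rd diffs: 6, 6 (constant).
Newton forward-difference form: b_k = 1 + (-10)·C(k-1,1) + 6·C(k-1,3).
Continuing: …, 11, 61, 141, 257, …, b_{15} = 2045.
Summing k = 1..15 (15 terms) gives 7155.

7155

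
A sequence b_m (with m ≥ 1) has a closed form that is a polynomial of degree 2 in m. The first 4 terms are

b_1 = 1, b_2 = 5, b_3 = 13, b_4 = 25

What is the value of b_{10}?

1st diffs: 4, 8, 12.
2nd diffs: 4, 4 (constant).
Newton forward-difference form: b_m = 1 + 4·C(m-1,1) + 4·C(m-1,2).
At m = 10: m-1 = 9, so b_{10} = 1 + 36 + 144 = 181.

181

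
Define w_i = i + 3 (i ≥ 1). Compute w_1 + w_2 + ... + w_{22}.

319

Over i = 1..22: Σi = 253.
Total = (1)·253 + (3)·22 = 319.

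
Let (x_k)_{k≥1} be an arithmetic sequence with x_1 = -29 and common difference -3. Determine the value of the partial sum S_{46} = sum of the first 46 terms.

-4439

x_k = -29 + (k - 1)·(-3).
x_{46} = -164; S = 46·(-29 + (-164))/2 = -4439.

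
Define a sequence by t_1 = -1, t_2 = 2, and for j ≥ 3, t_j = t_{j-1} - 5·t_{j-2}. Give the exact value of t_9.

Iterate the recurrence:
t_3 = 7  t_4 = -3  t_5 = -38  t_6 = -23  t_7 = 167  t_8 = 282  t_9 = -553.

-553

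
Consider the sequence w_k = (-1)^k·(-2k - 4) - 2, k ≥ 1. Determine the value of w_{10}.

(-1)^10 = 1; -2k - 4 at k=10 is -24; so w_{10} = -26.

-26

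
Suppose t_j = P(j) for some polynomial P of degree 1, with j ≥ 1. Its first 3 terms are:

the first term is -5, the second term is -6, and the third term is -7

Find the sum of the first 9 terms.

1st diffs: -1, -1 (constant).
So t_j = -j - 4.
Continuing: …, -8, -9, -10, -11, …, t_9 = -13.
Summing j = 1..9 (9 terms) gives -81.

-81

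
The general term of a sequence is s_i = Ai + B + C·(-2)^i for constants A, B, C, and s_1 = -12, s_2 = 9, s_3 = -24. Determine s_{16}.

196647

At i = 1, 2, 3: A + B - 2C = -12; 2A + B + 4C = 9; 3A + B - 8C = -24.
Subtracting the first from the second: A + 6C = 21.
Subtracting the second from the third: A - 12C = -33.
Solving: C = 3, A = 3, then B = -9.
Therefore s_{16} = 48 + (-9) + 3·65536 = 196647.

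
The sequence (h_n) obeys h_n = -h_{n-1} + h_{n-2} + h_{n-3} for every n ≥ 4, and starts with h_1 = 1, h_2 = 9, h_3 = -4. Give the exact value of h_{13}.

Applying the relation repeatedly:
h_4 = 14, h_5 = -9, h_6 = 19, h_7 = -14, h_8 = 24, h_9 = -19, h_{10} = 29, h_{11} = -24, h_{12} = 34, h_{13} = -29.

-29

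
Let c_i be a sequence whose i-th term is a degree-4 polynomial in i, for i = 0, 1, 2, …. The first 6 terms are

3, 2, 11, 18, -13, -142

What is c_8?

1st diffs: -1, 9, 7, -31, -129.
2nd diffs: 10, -2, -38, -98.
3rd diffs: -12, -36, -60.
4th diffs: -24, -24 (constant).
So c_i = -i^4 + 4i^3 - 4i + 3.
Evaluating at i = 8 gives c_8 = -2077.

-2077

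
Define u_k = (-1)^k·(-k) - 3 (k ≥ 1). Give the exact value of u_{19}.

16

(-1)^19 = -1; -k at k=19 is -19; so u_{19} = 16.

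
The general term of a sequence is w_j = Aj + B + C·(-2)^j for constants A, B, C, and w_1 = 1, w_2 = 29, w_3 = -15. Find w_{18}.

Write the equations: A + B - 2C = 1; 2A + B + 4C = 29; 3A + B - 8C = -15.
Subtracting the first from the second: A + 6C = 28.
Subtracting the second from the third: A - 12C = -44.
Solving: C = 4, A = 4, then B = 5.
Hence w_{18} = 4·18 + 5 + 4·262144 = 1048653.

1048653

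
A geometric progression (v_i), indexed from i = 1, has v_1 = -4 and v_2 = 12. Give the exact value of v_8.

8748

Common ratio r = -3.
v_i = (-4)·(-3)^(i-1).
v_8 = (-4)·(-3)^7 = 8748.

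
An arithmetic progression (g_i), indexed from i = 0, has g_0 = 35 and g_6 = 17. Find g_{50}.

-115

Common difference d = (17 - 35) / (6 - 0) = -3.
g_i = 35 + (i - 0)·(-3).
g_{50} = 35 + 50·(-3) = -115.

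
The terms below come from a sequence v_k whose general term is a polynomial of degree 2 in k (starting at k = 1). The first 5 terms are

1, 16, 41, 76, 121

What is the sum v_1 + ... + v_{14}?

1st diffs: 15, 25, 35, 45.
2nd diffs: 10, 10, 10 (constant).
So v_k = 5k^2 - 4.
Continuing: …, 176, 241, 316, 401, …, v_{14} = 976.
Summing k = 1..14 (14 terms) gives 5019.

5019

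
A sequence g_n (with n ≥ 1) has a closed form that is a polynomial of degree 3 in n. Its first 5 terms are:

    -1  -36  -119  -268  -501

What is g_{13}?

1st diffs: -35, -83, -149, -233.
2nd diffs: -48, -66, -84.
3rd diffs: -18, -18 (constant).
Newton forward-difference form: g_n = -1 + (-35)·C(n-1,1) + (-48)·C(n-1,2) + (-18)·C(n-1,3).
At n = 13: n-1 = 12, so g_{13} = -1 - 420 - 3168 - 3960 = -7549.

-7549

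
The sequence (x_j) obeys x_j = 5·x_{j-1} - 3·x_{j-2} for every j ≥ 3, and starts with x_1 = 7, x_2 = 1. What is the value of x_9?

-126448

Iterate the recurrence:
x_3 = -16; x_4 = -83; x_5 = -367; x_6 = -1586; x_7 = -6829; x_8 = -29387; x_9 = -126448.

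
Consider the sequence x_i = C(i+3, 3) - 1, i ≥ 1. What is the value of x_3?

C(6, 3) = 20, so x_3 = 19.

19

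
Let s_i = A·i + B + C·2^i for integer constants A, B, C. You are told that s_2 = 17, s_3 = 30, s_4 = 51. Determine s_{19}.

1048670

Write the equations: 2A + B + 4C = 17; 3A + B + 8C = 30; 4A + B + 16C = 51.
Subtracting the first from the second: A + 4C = 13.
Subtracting the second from the third: A + 8C = 21.
Solving: C = 2, A = 5, then B = -1.
So s_i = 5·i + (-1) + 2·2^i; at i=19 this is 1048670.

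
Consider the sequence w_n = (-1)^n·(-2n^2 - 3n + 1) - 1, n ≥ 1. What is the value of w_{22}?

(-1)^22 = 1; -2n^2 - 3n + 1 at n=22 is -1033; so w_{22} = -1034.

-1034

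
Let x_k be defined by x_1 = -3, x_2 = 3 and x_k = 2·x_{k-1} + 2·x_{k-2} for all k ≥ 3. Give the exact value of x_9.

720

x_3 = 0; x_4 = 6; x_5 = 12; x_6 = 36; x_7 = 96; x_8 = 264; x_9 = 720.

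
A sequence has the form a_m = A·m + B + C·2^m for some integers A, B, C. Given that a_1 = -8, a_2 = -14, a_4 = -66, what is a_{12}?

The three given values yield: A + B + 2C = -8; 2A + B + 4C = -14; 4A + B + 16C = -66.
Subtracting the first from the second: A + 2C = -6.
Subtracting the second from the third: 2A + 12C = -52.
Solving: C = -5, A = 4, then B = -2.
So a_m = 4·m + (-2) + (-5)·2^m; at m=12 this is -20434.

-20434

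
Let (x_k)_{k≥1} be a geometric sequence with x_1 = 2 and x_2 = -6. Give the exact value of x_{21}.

6973568802

Common ratio r = -3.
x_k = 2·(-3)^(k-1).
x_{21} = 2·(-3)^20 = 6973568802.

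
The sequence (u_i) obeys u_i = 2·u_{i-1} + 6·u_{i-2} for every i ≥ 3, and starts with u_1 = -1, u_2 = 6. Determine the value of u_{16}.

219859968

Step forward from the initial values:
u_3 = 6; u_4 = 48; u_5 = 132; …; u_{13} = 4536384; u_{14} = 16542336; u_{15} = 60302976; u_{16} = 219859968.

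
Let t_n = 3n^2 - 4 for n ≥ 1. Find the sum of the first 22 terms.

Over n = 1..22: Σn = 253, Σn² = 3795.
Total = (3)·3795 + (-4)·22 = 11297.

11297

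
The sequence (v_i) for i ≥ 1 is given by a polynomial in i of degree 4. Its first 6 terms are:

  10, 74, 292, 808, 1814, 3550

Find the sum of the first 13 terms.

213902

1st diffs: 64, 218, 516, 1006, 1736.
2nd diffs: 154, 298, 490, 730.
3rd diffs: 144, 192, 240.
4th diffs: 48, 48 (constant).
Newton forward-difference form: v_i = 10 + 64·C(i-1,1) + 154·C(i-1,2) + 144·C(i-1,3) + 48·C(i-1,4).
Continuing: …, 6304, 10412, 16258, 24274, …, v_{13} = 66382.
Summing i = 1..13 (13 terms) gives 213902.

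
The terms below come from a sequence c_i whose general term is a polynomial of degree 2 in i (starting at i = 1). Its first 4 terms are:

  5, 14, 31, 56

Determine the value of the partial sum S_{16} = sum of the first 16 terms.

1st diffs: 9, 17, 25.
2nd diffs: 8, 8 (constant).
Newton forward-difference form: c_i = 5 + 9·C(i-1,1) + 8·C(i-1,2).
Continuing: …, 89, 130, 179, 236, …, c_{16} = 980.
Summing i = 1..16 (16 terms) gives 5640.

5640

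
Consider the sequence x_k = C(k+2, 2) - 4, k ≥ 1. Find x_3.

C(5, 2) = 10, so x_3 = 6.

6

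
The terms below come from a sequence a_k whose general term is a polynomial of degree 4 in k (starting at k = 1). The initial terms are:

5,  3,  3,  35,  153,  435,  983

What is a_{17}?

60693

1st diffs: -2, 0, 32, 118, 282, 548.
2nd diffs: 2, 32, 86, 164, 266.
3rd diffs: 30, 54, 78, 102.
4th diffs: 24, 24, 24 (constant).
So a_k = k^4 - 5k^3 + 6k^2 + 3.
Evaluating at k = 17 gives a_{17} = 60693.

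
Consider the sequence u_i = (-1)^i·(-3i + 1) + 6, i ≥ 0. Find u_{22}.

-59

(-1)^22 = 1; -3i + 1 at i=22 is -65; so u_{22} = -59.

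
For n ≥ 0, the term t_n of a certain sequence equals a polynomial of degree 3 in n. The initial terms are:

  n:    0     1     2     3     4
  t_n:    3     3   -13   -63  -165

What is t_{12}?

1st diffs: 0, -16, -50, -102.
2nd diffs: -16, -34, -52.
3rd diffs: -18, -18 (constant).
So t_n = -3n^3 + n^2 + 2n + 3.
Evaluating at n = 12 gives t_{12} = -5013.

-5013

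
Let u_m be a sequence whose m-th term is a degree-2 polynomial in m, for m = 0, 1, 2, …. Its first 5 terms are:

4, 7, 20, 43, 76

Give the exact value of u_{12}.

1st diffs: 3, 13, 23, 33.
2nd diffs: 10, 10, 10 (constant).
Newton forward-difference form: u_m = 4 + 3·C(m,1) + 10·C(m,2).
At m = 12: m = 12, so u_{12} = 4 + 36 + 660 = 700.

700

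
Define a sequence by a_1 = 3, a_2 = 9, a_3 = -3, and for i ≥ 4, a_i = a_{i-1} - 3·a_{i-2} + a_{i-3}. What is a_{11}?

933

Compute successive terms:
a_4 = -27; a_5 = -9; a_6 = 69; a_7 = 69; a_8 = -147; a_9 = -285; a_{10} = 225; a_{11} = 933.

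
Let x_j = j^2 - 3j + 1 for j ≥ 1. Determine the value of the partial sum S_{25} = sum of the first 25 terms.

Over j = 1..25: Σj = 325, Σj² = 5525.
Total = (1)·5525 + (-3)·325 + (1)·25 = 4575.

4575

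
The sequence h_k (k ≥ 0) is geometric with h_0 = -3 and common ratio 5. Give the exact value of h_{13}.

-3662109375

h_k = (-3)·5^(k-0).
h_{13} = (-3)·5^13 = -3662109375.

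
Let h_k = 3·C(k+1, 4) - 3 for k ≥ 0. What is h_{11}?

1482

C(12, 4) = 495, so h_{11} = 1482.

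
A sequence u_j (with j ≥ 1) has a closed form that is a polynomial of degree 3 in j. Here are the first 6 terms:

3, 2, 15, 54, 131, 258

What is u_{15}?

1st diffs: -1, 13, 39, 77, 127.
2nd diffs: 14, 26, 38, 50.
3rd diffs: 12, 12, 12 (constant).
Newton forward-difference form: u_j = 3 + (-1)·C(j-1,1) + 14·C(j-1,2) + 12·C(j-1,3).
At j = 15: j-1 = 14, so u_{15} = 3 - 14 + 1274 + 4368 = 5631.

5631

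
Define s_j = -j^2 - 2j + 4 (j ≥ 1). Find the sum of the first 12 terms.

-758

Over j = 1..12: Σj = 78, Σj² = 650.
Total = (-1)·650 + (-2)·78 + (4)·12 = -758.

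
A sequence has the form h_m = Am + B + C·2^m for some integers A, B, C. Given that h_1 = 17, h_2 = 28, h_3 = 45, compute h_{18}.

Plug in m = 1, 2, 3: A + B + 2C = 17; 2A + B + 4C = 28; 3A + B + 8C = 45.
Subtracting the first from the second: A + 2C = 11.
Subtracting the second from the third: A + 4C = 17.
Solving: C = 3, A = 5, then B = 6.
Hence h_{18} = 5·18 + 6 + 3·262144 = 786528.

786528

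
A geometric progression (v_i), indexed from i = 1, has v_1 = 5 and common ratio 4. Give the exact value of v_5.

1280

v_i = 5·4^(i-1).
v_5 = 5·4^4 = 1280.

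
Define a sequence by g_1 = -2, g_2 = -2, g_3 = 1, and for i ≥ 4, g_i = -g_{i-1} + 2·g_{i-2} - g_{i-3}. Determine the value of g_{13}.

3022

Step forward from the initial values:
g_4 = -3; g_5 = 7; g_6 = -14; g_7 = 31; g_8 = -66; g_9 = 142; g_{10} = -305; g_{11} = 655; g_{12} = -1407; g_{13} = 3022.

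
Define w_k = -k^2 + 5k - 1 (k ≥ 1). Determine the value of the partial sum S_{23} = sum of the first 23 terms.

-2967

Over k = 1..23: Σk = 276, Σk² = 4324.
Total = (-1)·4324 + (5)·276 + (-1)·23 = -2967.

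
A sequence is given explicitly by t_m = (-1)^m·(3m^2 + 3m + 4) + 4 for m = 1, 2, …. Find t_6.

(-1)^6 = 1; 3m^2 + 3m + 4 at m=6 is 130; so t_6 = 134.

134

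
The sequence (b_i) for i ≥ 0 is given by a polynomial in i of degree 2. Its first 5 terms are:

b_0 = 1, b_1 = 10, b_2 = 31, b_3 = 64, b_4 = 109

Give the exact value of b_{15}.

1st diffs: 9, 21, 33, 45.
2nd diffs: 12, 12, 12 (constant).
So b_i = 6i^2 + 3i + 1.
Evaluating at i = 15 gives b_{15} = 1396.

1396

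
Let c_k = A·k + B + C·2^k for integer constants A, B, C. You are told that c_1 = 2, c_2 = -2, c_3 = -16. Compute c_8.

-1226

Plug in k = 1, 2, 3: A + B + 2C = 2; 2A + B + 4C = -2; 3A + B + 8C = -16.
Subtracting the first from the second: A + 2C = -4.
Subtracting the second from the third: A + 4C = -14.
Solving: C = -5, A = 6, then B = 6.
Therefore c_8 = 48 + 6 + (-5)·256 = -1226.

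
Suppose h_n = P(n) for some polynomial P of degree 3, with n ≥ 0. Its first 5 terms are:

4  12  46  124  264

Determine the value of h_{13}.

1st diffs: 8, 34, 78, 140.
2nd diffs: 26, 44, 62.
3rd diffs: 18, 18 (constant).
So h_n = 3n^3 + 4n^2 + n + 4.
Evaluating at n = 13 gives h_{13} = 7284.

7284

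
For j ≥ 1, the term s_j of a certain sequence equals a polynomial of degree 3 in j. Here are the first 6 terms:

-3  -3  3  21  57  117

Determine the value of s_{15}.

2727

1st diffs: 0, 6, 18, 36, 60.
2nd diffs: 6, 12, 18, 24.
3rd diffs: 6, 6, 6 (constant).
Newton forward-difference form: s_j = -3 + 6·C(j-1,2) + 6·C(j-1,3).
At j = 15: j-1 = 14, so s_{15} = -3 + 546 + 2184 = 2727.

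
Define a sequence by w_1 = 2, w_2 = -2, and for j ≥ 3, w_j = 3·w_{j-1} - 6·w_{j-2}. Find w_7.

w_3 = -18; w_4 = -42; w_5 = -18; w_6 = 198; w_7 = 702.

702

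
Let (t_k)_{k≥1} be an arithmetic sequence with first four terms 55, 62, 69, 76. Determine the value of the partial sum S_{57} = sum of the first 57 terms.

Common difference d = 7.
t_k = 55 + (k - 1)·7.
t_{57} = 447; S = 57·(55 + 447)/2 = 14307.

14307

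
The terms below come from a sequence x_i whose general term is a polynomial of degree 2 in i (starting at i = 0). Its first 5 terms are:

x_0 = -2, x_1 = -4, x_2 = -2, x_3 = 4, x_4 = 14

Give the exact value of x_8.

94

1st diffs: -2, 2, 6, 10.
2nd diffs: 4, 4, 4 (constant).
Newton forward-difference form: x_i = -2 + (-2)·C(i,1) + 4·C(i,2).
At i = 8: i = 8, so x_8 = -2 - 16 + 112 = 94.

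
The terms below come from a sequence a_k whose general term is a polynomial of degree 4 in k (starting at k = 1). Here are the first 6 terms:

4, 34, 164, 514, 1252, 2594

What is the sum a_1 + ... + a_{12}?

1st diffs: 30, 130, 350, 738, 1342.
2nd diffs: 100, 220, 388, 604.
3rd diffs: 120, 168, 216.
4th diffs: 48, 48 (constant).
So a_k = 2k^4 + 2.
Continuing: …, 4804, 8194, 13124, 20002, …, a_{12} = 41474.
Summing k = 1..12 (12 terms) gives 121444.

121444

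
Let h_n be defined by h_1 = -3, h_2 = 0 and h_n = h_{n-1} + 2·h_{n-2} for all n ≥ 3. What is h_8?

-126

h_3 = -6  h_4 = -6  h_5 = -18  h_6 = -30  h_7 = -66  h_8 = -126.
(Characteristic roots are 2 and -1.)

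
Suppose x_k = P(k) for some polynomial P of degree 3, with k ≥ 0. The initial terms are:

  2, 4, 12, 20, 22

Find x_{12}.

1st diffs: 2, 8, 8, 2.
2nd diffs: 6, 0, -6.
3rd diffs: -6, -6 (constant).
Newton forward-difference form: x_k = 2 + 2·C(k,1) + 6·C(k,2) + (-6)·C(k,3).
At k = 12: k = 12, so x_{12} = 2 + 24 + 396 - 1320 = -898.

-898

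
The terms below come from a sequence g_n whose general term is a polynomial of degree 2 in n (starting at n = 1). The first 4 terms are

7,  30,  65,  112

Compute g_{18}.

1st diffs: 23, 35, 47.
2nd diffs: 12, 12 (constant).
Newton forward-difference form: g_n = 7 + 23·C(n-1,1) + 12·C(n-1,2).
At n = 18: n-1 = 17, so g_{18} = 7 + 391 + 1632 = 2030.

2030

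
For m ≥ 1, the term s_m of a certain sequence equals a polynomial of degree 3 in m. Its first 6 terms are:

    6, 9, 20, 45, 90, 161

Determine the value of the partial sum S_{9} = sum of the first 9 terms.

1st diffs: 3, 11, 25, 45, 71.
2nd diffs: 8, 14, 20, 26.
3rd diffs: 6, 6, 6 (constant).
Newton forward-difference form: s_m = 6 + 3·C(m-1,1) + 8·C(m-1,2) + 6·C(m-1,3).
Continuing: 264, 405, 590.
Summing m = 1..9 (9 terms) gives 1590.

1590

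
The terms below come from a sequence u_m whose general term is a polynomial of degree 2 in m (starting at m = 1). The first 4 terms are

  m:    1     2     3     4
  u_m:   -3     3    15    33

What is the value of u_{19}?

1023

1st diffs: 6, 12, 18.
2nd diffs: 6, 6 (constant).
Newton forward-difference form: u_m = -3 + 6·C(m-1,1) + 6·C(m-1,2).
At m = 19: m-1 = 18, so u_{19} = -3 + 108 + 918 = 1023.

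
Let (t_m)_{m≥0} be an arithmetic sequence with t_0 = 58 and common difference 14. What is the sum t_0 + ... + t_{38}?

12636

t_m = 58 + (m - 0)·14.
t_{38} = 590; S = 39·(58 + 590)/2 = 12636.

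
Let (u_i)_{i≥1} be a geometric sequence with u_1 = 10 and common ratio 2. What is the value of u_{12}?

20480

u_i = 10·2^(i-1).
u_{12} = 10·2^11 = 20480.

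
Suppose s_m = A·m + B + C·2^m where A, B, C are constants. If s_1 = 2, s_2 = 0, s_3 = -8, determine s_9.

-1496

At m = 1, 2, 3: A + B + 2C = 2; 2A + B + 4C = 0; 3A + B + 8C = -8.
Subtracting the first from the second: A + 2C = -2.
Subtracting the second from the third: A + 4C = -8.
Solving: C = -3, A = 4, then B = 4.
So s_m = 4·m + 4 + (-3)·2^m; at m=9 this is -1496.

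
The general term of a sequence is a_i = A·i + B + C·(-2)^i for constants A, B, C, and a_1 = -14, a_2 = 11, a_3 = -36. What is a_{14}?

Write the equations: A + B - 2C = -14; 2A + B + 4C = 11; 3A + B - 8C = -36.
Subtracting the first from the second: A + 6C = 25.
Subtracting the second from the third: A - 12C = -47.
Solving: C = 4, A = 1, then B = -7.
Hence a_{14} = 1·14 + (-7) + 4·16384 = 65543.

65543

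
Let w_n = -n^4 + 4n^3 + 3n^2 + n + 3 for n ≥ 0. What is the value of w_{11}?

-8940

w_{11} = -1·11^4 + 4·11^3 + 3·11^2 + 1·11 + 3 = -8940.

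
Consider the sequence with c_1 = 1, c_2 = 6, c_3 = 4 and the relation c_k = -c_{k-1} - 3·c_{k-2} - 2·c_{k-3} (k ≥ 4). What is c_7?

-16

Compute successive terms:
c_4 = -24  c_5 = 0  c_6 = 64  c_7 = -16.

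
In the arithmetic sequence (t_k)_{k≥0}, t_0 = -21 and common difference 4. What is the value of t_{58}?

211

t_k = -21 + (k - 0)·4.
t_{58} = -21 + 58·4 = 211.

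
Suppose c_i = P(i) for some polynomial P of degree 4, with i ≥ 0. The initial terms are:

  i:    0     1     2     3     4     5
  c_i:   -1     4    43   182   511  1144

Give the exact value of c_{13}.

38752

1st diffs: 5, 39, 139, 329, 633.
2nd diffs: 34, 100, 190, 304.
3rd diffs: 66, 90, 114.
4th diffs: 24, 24 (constant).
So c_i = i^4 + 5i^3 - 5i^2 + 4i - 1.
Evaluating at i = 13 gives c_{13} = 38752.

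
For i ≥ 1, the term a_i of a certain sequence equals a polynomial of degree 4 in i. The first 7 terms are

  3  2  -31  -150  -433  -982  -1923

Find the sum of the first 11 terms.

-34210

1st diffs: -1, -33, -119, -283, -549, -941.
2nd diffs: -32, -86, -164, -266, -392.
3rd diffs: -54, -78, -102, -126.
4th diffs: -24, -24, -24 (constant).
Newton forward-difference form: a_i = 3 + (-1)·C(i-1,1) + (-32)·C(i-1,2) + (-54)·C(i-1,3) + (-24)·C(i-1,4).
Continuing: -3406, -5605, -8718, -12967.
Summing i = 1..11 (11 terms) gives -34210.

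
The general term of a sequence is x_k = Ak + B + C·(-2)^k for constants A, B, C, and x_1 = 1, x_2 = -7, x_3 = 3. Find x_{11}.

2027

At k = 1, 2, 3: A + B - 2C = 1; 2A + B + 4C = -7; 3A + B - 8C = 3.
Subtracting the first from the second: A + 6C = -8.
Subtracting the second from the third: A - 12C = 10.
Solving: C = -1, A = -2, then B = 1.
Hence x_{11} = -2·11 + 1 + (-1)·(-2048) = 2027.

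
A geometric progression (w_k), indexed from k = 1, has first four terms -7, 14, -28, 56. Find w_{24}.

Common ratio r = -2.
w_k = (-7)·(-2)^(k-1).
w_{24} = (-7)·(-2)^23 = 58720256.

58720256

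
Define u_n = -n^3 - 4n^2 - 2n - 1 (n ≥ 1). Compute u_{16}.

-5153

u_{16} = -1·16^3 - 4·16^2 - 2·16 - 1 = -5153.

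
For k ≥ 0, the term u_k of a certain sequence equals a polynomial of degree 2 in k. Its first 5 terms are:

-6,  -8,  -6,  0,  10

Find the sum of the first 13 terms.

1st diffs: -2, 2, 6, 10.
2nd diffs: 4, 4, 4 (constant).
Newton forward-difference form: u_k = -6 + (-2)·C(k,1) + 4·C(k,2).
Continuing: …, 24, 42, 64, 90, …, u_{12} = 234.
Summing k = 0..12 (13 terms) gives 910.

910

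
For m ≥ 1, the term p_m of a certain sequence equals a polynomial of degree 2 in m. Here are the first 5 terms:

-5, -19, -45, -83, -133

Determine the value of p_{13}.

1st diffs: -14, -26, -38, -50.
2nd diffs: -12, -12, -12 (constant).
So p_m = -6m^2 + 4m - 3.
Evaluating at m = 13 gives p_{13} = -965.

-965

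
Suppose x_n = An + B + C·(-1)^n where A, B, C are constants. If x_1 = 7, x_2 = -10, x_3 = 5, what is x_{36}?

The three given values yield: A + B - C = 7; 2A + B + C = -10; 3A + B - C = 5.
Subtracting the first from the second: A + 2C = -17.
Subtracting the second from the third: A - 2C = 15.
Solving: C = -8, A = -1, then B = 0.
Therefore x_{36} = -36 + 0 + (-8)·1 = -44.

-44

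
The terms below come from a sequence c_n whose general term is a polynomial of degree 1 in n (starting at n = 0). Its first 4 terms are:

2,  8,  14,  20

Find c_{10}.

62

1st diffs: 6, 6, 6 (constant).
So c_n = 6n + 2.
Evaluating at n = 10 gives c_{10} = 62.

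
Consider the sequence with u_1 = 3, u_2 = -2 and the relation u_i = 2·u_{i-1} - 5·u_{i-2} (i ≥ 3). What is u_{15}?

-269639

Applying the relation repeatedly:
u_3 = -19, u_4 = -28, u_5 = 39, …, u_{12} = 26012, u_{13} = 9519, u_{14} = -111022, u_{15} = -269639.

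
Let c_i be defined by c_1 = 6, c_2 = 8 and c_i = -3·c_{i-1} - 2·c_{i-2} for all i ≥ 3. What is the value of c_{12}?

28652

Step forward from the initial values:
c_3 = -36; c_4 = 92; c_5 = -204; c_6 = 428; c_7 = -876; c_8 = 1772; c_9 = -3564; c_{10} = 7148; c_{11} = -14316; c_{12} = 28652.
(Characteristic roots are -1 and -2.)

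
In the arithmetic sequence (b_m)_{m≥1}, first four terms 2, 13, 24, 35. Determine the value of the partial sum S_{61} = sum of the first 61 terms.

Common difference d = 11.
b_m = 2 + (m - 1)·11.
b_{61} = 662; S = 61·(2 + 662)/2 = 20252.

20252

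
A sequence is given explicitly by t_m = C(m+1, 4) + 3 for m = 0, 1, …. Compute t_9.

213

C(10, 4) = 210, so t_9 = 213.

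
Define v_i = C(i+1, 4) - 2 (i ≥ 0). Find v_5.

C(6, 4) = 15, so v_5 = 13.

13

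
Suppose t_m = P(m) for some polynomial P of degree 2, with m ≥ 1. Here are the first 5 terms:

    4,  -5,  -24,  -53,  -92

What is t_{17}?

1st diffs: -9, -19, -29, -39.
2nd diffs: -10, -10, -10 (constant).
So t_m = -5m^2 + 6m + 3.
Evaluating at m = 17 gives t_{17} = -1340.

-1340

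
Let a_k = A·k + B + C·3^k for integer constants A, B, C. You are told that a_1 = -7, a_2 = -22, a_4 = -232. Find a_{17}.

-387420439

Write the equations: A + B + 3C = -7; 2A + B + 9C = -22; 4A + B + 81C = -232.
Subtracting the first from the second: A + 6C = -15.
Subtracting the second from the third: 2A + 72C = -210.
Solving: C = -3, A = 3, then B = -1.
Therefore a_{17} = 51 + (-1) + (-3)·129140163 = -387420439.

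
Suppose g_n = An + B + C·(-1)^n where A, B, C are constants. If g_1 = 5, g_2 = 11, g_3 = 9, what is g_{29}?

61

Plug in n = 1, 2, 3: A + B - C = 5; 2A + B + C = 11; 3A + B - C = 9.
Subtracting the first from the second: A + 2C = 6.
Subtracting the second from the third: A - 2C = -2.
Solving: C = 2, A = 2, then B = 5.
Therefore g_{29} = 58 + 5 + 2·(-1) = 61.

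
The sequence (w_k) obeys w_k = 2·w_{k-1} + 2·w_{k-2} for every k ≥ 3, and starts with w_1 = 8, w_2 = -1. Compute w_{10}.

11888

Iterate the recurrence:
w_3 = 14, w_4 = 26, w_5 = 80, w_6 = 212, w_7 = 584, w_8 = 1592, w_9 = 4352, w_{10} = 11888.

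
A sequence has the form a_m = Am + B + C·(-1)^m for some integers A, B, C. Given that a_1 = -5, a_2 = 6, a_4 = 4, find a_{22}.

Plug in m = 1, 2, 4: A + B - C = -5; 2A + B + C = 6; 4A + B + C = 4.
Subtracting the first from the second: A + 2C = 11.
Subtracting the second from the third: 2A = -2.
Solving: C = 6, A = -1, then B = 2.
Hence a_{22} = -1·22 + 2 + 6·1 = -14.

-14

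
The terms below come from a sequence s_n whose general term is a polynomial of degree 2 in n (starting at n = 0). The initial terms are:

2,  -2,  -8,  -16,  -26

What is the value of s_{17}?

1st diffs: -4, -6, -8, -10.
2nd diffs: -2, -2, -2 (constant).
So s_n = -n^2 - 3n + 2.
Evaluating at n = 17 gives s_{17} = -338.

-338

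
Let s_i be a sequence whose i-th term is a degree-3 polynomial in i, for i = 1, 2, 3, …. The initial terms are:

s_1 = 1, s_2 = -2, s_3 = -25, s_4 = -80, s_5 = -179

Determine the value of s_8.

1st diffs: -3, -23, -55, -99.
2nd diffs: -20, -32, -44.
3rd diffs: -12, -12 (constant).
Newton forward-difference form: s_i = 1 + (-3)·C(i-1,1) + (-20)·C(i-1,2) + (-12)·C(i-1,3).
At i = 8: i-1 = 7, so s_8 = 1 - 21 - 420 - 420 = -860.

-860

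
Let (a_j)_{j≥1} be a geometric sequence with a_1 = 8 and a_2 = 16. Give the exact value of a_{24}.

Common ratio r = 2.
a_j = 8·2^(j-1).
a_{24} = 8·2^23 = 67108864.

67108864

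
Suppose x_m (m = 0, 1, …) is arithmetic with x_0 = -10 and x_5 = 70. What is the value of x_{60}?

950

Common difference d = (70 - (-10)) / (5 - 0) = 16.
x_m = -10 + (m - 0)·16.
x_{60} = -10 + 60·16 = 950.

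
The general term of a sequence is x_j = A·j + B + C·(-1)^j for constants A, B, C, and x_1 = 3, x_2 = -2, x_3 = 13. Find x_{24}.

108

The three given values yield: A + B - C = 3; 2A + B + C = -2; 3A + B - C = 13.
Subtracting the first from the second: A + 2C = -5.
Subtracting the second from the third: A - 2C = 15.
Solving: C = -5, A = 5, then B = -7.
So x_j = 5·j + (-7) + (-5)·(-1)^j; at j=24 this is 108.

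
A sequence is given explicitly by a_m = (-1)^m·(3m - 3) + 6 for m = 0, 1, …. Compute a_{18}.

(-1)^18 = 1; 3m - 3 at m=18 is 51; so a_{18} = 57.

57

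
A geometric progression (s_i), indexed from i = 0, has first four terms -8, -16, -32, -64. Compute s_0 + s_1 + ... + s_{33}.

-137438953464

Common ratio r = 2.
s_i = (-8)·2^(i-0).
S = (-8)·(2^34 - 1)/(2 - 1) = (-8)·(17179869184 - 1)/(1) = -137438953464.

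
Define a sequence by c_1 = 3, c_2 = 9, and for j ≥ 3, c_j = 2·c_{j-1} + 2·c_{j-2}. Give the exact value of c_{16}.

11397504

Applying the relation repeatedly:
c_3 = 24; c_4 = 66; c_5 = 180; …; c_{13} = 558912; c_{14} = 1526976; c_{15} = 4171776; c_{16} = 11397504.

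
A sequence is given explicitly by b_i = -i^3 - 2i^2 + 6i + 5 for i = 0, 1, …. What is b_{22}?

-11479

b_{22} = -1·22^3 - 2·22^2 + 6·22 + 5 = -11479.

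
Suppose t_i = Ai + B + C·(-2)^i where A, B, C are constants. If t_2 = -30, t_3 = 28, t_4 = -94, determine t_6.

Write the equations: 2A + B + 4C = -30; 3A + B - 8C = 28; 4A + B + 16C = -94.
Subtracting the first from the second: A - 12C = 58.
Subtracting the second from the third: A + 24C = -122.
Solving: C = -5, A = -2, then B = -6.
Hence t_6 = -2·6 + (-6) + (-5)·64 = -338.

-338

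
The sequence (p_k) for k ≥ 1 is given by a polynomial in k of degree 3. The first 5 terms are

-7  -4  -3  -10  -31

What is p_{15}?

-2331

1st diffs: 3, 1, -7, -21.
2nd diffs: -2, -8, -14.
3rd diffs: -6, -6 (constant).
So p_k = -k^3 + 5k^2 - 5k - 6.
Evaluating at k = 15 gives p_{15} = -2331.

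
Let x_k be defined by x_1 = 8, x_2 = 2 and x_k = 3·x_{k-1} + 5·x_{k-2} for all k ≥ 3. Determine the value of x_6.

2762

x_3 = 46, x_4 = 148, x_5 = 674, x_6 = 2762.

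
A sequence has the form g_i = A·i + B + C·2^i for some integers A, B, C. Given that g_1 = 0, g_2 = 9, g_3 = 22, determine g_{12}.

The three given values yield: A + B + 2C = 0; 2A + B + 4C = 9; 3A + B + 8C = 22.
Subtracting the first from the second: A + 2C = 9.
Subtracting the second from the third: A + 4C = 13.
Solving: C = 2, A = 5, then B = -9.
Therefore g_{12} = 60 + (-9) + 2·4096 = 8243.

8243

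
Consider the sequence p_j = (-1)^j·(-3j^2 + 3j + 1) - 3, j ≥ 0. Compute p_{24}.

(-1)^24 = 1; -3j^2 + 3j + 1 at j=24 is -1655; so p_{24} = -1658.

-1658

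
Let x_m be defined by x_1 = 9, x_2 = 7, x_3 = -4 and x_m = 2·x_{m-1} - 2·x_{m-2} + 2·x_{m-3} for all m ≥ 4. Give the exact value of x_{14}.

Step forward from the initial values:
x_4 = -4  x_5 = 14  x_6 = 28  …  x_{11} = 136  x_{12} = 160  x_{13} = 240  x_{14} = 432.

432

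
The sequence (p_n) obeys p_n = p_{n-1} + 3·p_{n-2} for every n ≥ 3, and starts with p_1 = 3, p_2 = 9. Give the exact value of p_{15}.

Step forward from the initial values:
p_3 = 18; p_4 = 45; p_5 = 99; …; p_{12} = 34578; p_{13} = 79587; p_{14} = 183321; p_{15} = 422082.

422082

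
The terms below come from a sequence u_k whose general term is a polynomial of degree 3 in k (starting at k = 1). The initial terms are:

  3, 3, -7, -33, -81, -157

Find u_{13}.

1st diffs: 0, -10, -26, -48, -76.
2nd diffs: -10, -16, -22, -28.
3rd diffs: -6, -6, -6 (constant).
So u_k = -k^3 + k^2 + 4k - 1.
Evaluating at k = 13 gives u_{13} = -1977.

-1977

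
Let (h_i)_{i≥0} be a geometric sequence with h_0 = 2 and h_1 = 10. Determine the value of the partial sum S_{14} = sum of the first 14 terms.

3051757812

Common ratio r = 5.
h_i = 2·5^(i-0).
S = 2·(5^14 - 1)/(5 - 1) = 2·(6103515625 - 1)/(4) = 3051757812.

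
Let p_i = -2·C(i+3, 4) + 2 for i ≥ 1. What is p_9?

C(12, 4) = 495, so p_9 = -988.

-988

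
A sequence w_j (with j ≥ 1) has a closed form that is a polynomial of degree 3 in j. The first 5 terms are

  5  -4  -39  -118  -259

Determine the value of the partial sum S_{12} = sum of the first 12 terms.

-15164

1st diffs: -9, -35, -79, -141.
2nd diffs: -26, -44, -62.
3rd diffs: -18, -18 (constant).
So w_j = -3j^3 + 5j^2 - 3j + 6.
Continuing: …, -480, -799, -1234, -1803, …, w_{12} = -4494.
Summing j = 1..12 (12 terms) gives -15164.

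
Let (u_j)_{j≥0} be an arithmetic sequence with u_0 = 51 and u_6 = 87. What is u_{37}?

Common difference d = (87 - 51) / (6 - 0) = 6.
u_j = 51 + (j - 0)·6.
u_{37} = 51 + 37·6 = 273.

273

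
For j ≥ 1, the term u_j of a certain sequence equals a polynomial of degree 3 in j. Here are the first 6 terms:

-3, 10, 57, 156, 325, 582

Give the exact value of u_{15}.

1st diffs: 13, 47, 99, 169, 257.
2nd diffs: 34, 52, 70, 88.
3rd diffs: 18, 18, 18 (constant).
Newton forward-difference form: u_j = -3 + 13·C(j-1,1) + 34·C(j-1,2) + 18·C(j-1,3).
At j = 15: j-1 = 14, so u_{15} = -3 + 182 + 3094 + 6552 = 9825.

9825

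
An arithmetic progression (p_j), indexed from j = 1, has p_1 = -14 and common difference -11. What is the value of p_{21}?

-234

p_j = -14 + (j - 1)·(-11).
p_{21} = -14 + 20·(-11) = -234.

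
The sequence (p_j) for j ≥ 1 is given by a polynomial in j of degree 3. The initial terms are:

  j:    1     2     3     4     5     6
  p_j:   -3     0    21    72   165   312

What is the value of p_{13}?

1st diffs: 3, 21, 51, 93, 147.
2nd diffs: 18, 30, 42, 54.
3rd diffs: 12, 12, 12 (constant).
Newton forward-difference form: p_j = -3 + 3·C(j-1,1) + 18·C(j-1,2) + 12·C(j-1,3).
At j = 13: j-1 = 12, so p_{13} = -3 + 36 + 1188 + 2640 = 3861.

3861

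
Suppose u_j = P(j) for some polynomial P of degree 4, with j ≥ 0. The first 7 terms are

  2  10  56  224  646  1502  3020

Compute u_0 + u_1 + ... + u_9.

34676

1st diffs: 8, 46, 168, 422, 856, 1518.
2nd diffs: 38, 122, 254, 434, 662.
3rd diffs: 84, 132, 180, 228.
4th diffs: 48, 48, 48 (constant).
Newton forward-difference form: u_j = 2 + 8·C(j,1) + 38·C(j,2) + 84·C(j,3) + 48·C(j,4).
Continuing: 5476, 9194, 14546.
Summing j = 0..9 (10 terms) gives 34676.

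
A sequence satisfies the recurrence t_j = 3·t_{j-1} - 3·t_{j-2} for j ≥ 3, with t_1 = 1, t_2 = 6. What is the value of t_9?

-405

t_3 = 15;  t_4 = 27;  t_5 = 36;  t_6 = 27;  t_7 = -27;  t_8 = -162;  t_9 = -405.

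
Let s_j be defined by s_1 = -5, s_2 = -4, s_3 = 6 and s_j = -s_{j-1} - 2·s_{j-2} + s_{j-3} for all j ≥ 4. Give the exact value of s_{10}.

30

Applying the relation repeatedly:
s_4 = -3; s_5 = -13; s_6 = 25; s_7 = -2; s_8 = -61; s_9 = 90; s_{10} = 30.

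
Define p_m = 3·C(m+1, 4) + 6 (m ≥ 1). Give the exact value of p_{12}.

2151

C(13, 4) = 715, so p_{12} = 2151.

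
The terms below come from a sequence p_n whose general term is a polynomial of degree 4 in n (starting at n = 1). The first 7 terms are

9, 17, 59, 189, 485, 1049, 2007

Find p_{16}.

61029

1st diffs: 8, 42, 130, 296, 564, 958.
2nd diffs: 34, 88, 166, 268, 394.
3rd diffs: 54, 78, 102, 126.
4th diffs: 24, 24, 24 (constant).
Newton forward-difference form: p_n = 9 + 8·C(n-1,1) + 34·C(n-1,2) + 54·C(n-1,3) + 24·C(n-1,4).
At n = 16: n-1 = 15, so p_{16} = 9 + 120 + 3570 + 24570 + 32760 = 61029.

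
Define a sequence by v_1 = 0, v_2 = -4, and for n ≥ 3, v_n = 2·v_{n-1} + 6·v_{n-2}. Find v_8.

-6496

Iterate the recurrence:
v_3 = -8;  v_4 = -40;  v_5 = -128;  v_6 = -496;  v_7 = -1760;  v_8 = -6496.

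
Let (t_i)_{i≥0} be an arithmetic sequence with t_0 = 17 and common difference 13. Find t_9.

134

t_i = 17 + (i - 0)·13.
t_9 = 17 + 9·13 = 134.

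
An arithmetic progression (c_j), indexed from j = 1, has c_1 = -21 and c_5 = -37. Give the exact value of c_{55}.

Common difference d = (-37 - (-21)) / (5 - 1) = -4.
c_j = -21 + (j - 1)·(-4).
c_{55} = -21 + 54·(-4) = -237.

-237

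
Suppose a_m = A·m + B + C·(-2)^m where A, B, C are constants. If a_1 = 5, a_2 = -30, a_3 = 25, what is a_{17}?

Write the equations: A + B - 2C = 5; 2A + B + 4C = -30; 3A + B - 8C = 25.
Subtracting the first from the second: A + 6C = -35.
Subtracting the second from the third: A - 12C = 55.
Solving: C = -5, A = -5, then B = 0.
So a_m = -5·m + 0 + (-5)·(-2)^m; at m=17 this is 655275.

655275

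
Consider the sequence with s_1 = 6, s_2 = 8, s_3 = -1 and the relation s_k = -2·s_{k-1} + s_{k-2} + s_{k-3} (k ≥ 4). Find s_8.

Iterate the recurrence:
s_4 = 16  s_5 = -25  s_6 = 65  s_7 = -139  s_8 = 318.

318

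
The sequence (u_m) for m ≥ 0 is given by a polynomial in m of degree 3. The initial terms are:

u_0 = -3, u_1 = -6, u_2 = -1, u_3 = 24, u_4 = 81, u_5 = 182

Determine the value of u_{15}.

1st diffs: -3, 5, 25, 57, 101.
2nd diffs: 8, 20, 32, 44.
3rd diffs: 12, 12, 12 (constant).
Newton forward-difference form: u_m = -3 + (-3)·C(m,1) + 8·C(m,2) + 12·C(m,3).
At m = 15: m = 15, so u_{15} = -3 - 45 + 840 + 5460 = 6252.

6252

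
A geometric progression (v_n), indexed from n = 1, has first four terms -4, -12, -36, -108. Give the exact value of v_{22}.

-41841412812

Common ratio r = 3.
v_n = (-4)·3^(n-1).
v_{22} = (-4)·3^21 = -41841412812.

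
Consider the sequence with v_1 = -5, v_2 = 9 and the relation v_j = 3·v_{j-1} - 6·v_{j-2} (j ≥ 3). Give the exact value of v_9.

5913

v_3 = 57; v_4 = 117; v_5 = 9; v_6 = -675; v_7 = -2079; v_8 = -2187; v_9 = 5913.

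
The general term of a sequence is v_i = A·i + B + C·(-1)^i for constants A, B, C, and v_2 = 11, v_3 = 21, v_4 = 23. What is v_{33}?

Plug in i = 2, 3, 4: 2A + B + C = 11; 3A + B - C = 21; 4A + B + C = 23.
Subtracting the first from the second: A - 2C = 10.
Subtracting the second from the third: A + 2C = 2.
Solving: C = -2, A = 6, then B = 1.
Therefore v_{33} = 198 + 1 + (-2)·(-1) = 201.

201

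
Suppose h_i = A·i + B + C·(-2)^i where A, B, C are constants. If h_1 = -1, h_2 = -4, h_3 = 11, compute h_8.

At i = 1, 2, 3: A + B - 2C = -1; 2A + B + 4C = -4; 3A + B - 8C = 11.
Subtracting the first from the second: A + 6C = -3.
Subtracting the second from the third: A - 12C = 15.
Solving: C = -1, A = 3, then B = -6.
So h_i = 3·i + (-6) + (-1)·(-2)^i; at i=8 this is -238.

-238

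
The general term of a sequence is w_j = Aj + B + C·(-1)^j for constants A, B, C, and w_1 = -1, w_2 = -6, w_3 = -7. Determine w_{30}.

Plug in j = 1, 2, 3: A + B - C = -1; 2A + B + C = -6; 3A + B - C = -7.
Subtracting the first from the second: A + 2C = -5.
Subtracting the second from the third: A - 2C = -1.
Solving: C = -1, A = -3, then B = 1.
Therefore w_{30} = -90 + 1 + (-1)·1 = -90.

-90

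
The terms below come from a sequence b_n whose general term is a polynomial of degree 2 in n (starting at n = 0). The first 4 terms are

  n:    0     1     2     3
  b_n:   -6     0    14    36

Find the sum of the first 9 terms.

834

1st diffs: 6, 14, 22.
2nd diffs: 8, 8 (constant).
Newton forward-difference form: b_n = -6 + 6·C(n,1) + 8·C(n,2).
Continuing: …, 66, 104, 150, 204, …, b_8 = 266.
Summing n = 0..8 (9 terms) gives 834.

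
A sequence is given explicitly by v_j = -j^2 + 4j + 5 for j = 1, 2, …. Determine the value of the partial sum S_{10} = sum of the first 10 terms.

-115

Over j = 1..10: Σj = 55, Σj² = 385.
Total = (-1)·385 + (4)·55 + (5)·10 = -115.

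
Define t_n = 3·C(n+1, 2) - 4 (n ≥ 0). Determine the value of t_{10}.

C(11, 2) = 55, so t_{10} = 161.

161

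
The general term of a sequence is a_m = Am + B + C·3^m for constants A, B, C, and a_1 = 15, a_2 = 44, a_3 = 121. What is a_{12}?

2125822

At m = 1, 2, 3: A + B + 3C = 15; 2A + B + 9C = 44; 3A + B + 27C = 121.
Subtracting the first from the second: A + 6C = 29.
Subtracting the second from the third: A + 18C = 77.
Solving: C = 4, A = 5, then B = -2.
Therefore a_{12} = 60 + (-2) + 4·531441 = 2125822.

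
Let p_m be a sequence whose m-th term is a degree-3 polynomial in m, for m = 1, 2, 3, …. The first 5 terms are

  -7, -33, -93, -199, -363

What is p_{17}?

-11223

1st diffs: -26, -60, -106, -164.
2nd diffs: -34, -46, -58.
3rd diffs: -12, -12 (constant).
Newton forward-difference form: p_m = -7 + (-26)·C(m-1,1) + (-34)·C(m-1,2) + (-12)·C(m-1,3).
At m = 17: m-1 = 16, so p_{17} = -7 - 416 - 4080 - 6720 = -11223.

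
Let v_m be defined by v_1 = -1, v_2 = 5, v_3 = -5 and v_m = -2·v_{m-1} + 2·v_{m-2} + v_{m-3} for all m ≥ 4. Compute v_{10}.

5507

Step forward from the initial values:
v_4 = 19; v_5 = -43; v_6 = 119; v_7 = -305; v_8 = 805; v_9 = -2101; v_{10} = 5507.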